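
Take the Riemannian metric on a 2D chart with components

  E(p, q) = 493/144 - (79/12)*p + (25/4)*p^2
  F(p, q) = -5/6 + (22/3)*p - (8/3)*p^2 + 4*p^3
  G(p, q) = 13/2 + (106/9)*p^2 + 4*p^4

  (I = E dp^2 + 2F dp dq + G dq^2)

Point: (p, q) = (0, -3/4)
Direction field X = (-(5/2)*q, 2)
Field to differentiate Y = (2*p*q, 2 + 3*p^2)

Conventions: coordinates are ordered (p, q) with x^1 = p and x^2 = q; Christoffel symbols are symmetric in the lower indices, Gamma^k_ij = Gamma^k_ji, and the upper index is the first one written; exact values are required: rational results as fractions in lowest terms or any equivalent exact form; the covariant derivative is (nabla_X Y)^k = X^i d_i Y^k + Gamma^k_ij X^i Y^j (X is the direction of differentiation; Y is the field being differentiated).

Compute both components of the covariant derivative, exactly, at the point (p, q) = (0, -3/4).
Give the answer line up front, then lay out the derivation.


Answer: (nabla_X Y)^p = -45/16, (nabla_X Y)^q = 0

E = 493/144, F = -5/6, G = 13/2 at the point
E_p = -79/12, E_q = 0, F_p = 22/3, F_q = 0, G_p = 0, G_q = 0
EG - F^2 = 6209/288;  g^inv = (288/6209) * [[13/2, 5/6], [5/6, 493/144]]
first-kind symbols [ij,l] = (1/2)(d_i g_jl + d_j g_il - d_l g_ij): [pp,p] = E_p/2 = -79/24, [pp,q] = F_p - E_q/2 = 22/3, [pq,p] = E_q/2 = 0, [pq,q] = G_p/2 = 0, [qq,p] = F_q - G_p/2 = 0, [qq,q] = G_q/2 = 0
Gamma^p_ij = (G*[ij,p] - F*[ij,q])/(EG - F^2), Gamma^q_ij = (E*[ij,q] - F*[ij,p])/(EG - F^2)
Gamma_ppp = -4402/6209, Gamma_ppq = 0, Gamma_pqq = 0, Gamma_qpp = 19322/18627, Gamma_qpq = 0, Gamma_qqq = 0
X = (15/8, 2), Y = (0, 2) at the point


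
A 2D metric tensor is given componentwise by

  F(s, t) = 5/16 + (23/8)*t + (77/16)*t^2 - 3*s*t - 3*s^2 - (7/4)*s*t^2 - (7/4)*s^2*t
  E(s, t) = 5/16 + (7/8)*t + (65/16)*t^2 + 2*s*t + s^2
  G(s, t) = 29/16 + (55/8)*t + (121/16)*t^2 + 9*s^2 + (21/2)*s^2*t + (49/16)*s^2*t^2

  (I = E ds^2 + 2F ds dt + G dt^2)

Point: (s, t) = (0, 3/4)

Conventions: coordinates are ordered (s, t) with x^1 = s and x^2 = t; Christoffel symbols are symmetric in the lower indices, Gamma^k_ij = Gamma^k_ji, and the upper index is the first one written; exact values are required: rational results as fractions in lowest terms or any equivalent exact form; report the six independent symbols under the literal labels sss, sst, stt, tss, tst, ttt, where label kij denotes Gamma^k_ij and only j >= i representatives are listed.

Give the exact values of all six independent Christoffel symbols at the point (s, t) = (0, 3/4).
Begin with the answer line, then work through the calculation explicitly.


Answer: Gamma_sss = 353827/79698, Gamma_sst = 640679/159396, Gamma_stt = 361161/53132, Gamma_tss = -210895/79698, Gamma_tst = -295475/159396, Gamma_ttt = -123437/53132

E = 833/256, F = 1325/256, G = 2873/256 at the point
E_s = 3/2, E_t = 223/32, F_s = -207/64, F_t = 323/32, G_s = 0, G_t = 583/32
EG - F^2 = 39849/4096;  g^inv = (4096/39849) * [[2873/256, -1325/256], [-1325/256, 833/256]]
first-kind symbols [ij,l] = (1/2)(d_i g_jl + d_j g_il - d_l g_ij): [ss,s] = E_s/2 = 3/4, [ss,t] = F_s - E_t/2 = -215/32, [st,s] = E_t/2 = 223/64, [st,t] = G_s/2 = 0, [tt,s] = F_t - G_s/2 = 323/32, [tt,t] = G_t/2 = 583/64
Gamma^s_ij = (G*[ij,s] - F*[ij,t])/(EG - F^2), Gamma^t_ij = (E*[ij,t] - F*[ij,s])/(EG - F^2)


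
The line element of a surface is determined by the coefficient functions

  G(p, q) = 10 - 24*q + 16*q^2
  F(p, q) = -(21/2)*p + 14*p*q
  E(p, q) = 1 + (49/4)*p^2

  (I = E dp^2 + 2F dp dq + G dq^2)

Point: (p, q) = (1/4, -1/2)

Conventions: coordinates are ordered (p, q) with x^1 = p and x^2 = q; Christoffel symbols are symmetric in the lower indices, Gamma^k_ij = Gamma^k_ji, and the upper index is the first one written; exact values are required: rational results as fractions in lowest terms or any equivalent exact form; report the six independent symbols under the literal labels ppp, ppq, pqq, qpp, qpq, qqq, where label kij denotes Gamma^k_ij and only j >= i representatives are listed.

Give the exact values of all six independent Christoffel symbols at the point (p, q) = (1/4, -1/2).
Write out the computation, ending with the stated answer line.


E = 113/64, F = -35/8, G = 26 at the point
E_p = 49/8, E_q = 0, F_p = -35/2, F_q = 7/2, G_p = 0, G_q = -40
EG - F^2 = 1713/64;  g^inv = (64/1713) * [[26, 35/8], [35/8, 113/64]]
first-kind symbols [ij,l] = (1/2)(d_i g_jl + d_j g_il - d_l g_ij): [pp,p] = E_p/2 = 49/16, [pp,q] = F_p - E_q/2 = -35/2, [pq,p] = E_q/2 = 0, [pq,q] = G_p/2 = 0, [qq,p] = F_q - G_p/2 = 7/2, [qq,q] = G_q/2 = -20
Gamma^p_ij = (G*[ij,p] - F*[ij,q])/(EG - F^2), Gamma^q_ij = (E*[ij,q] - F*[ij,p])/(EG - F^2)

Answer: Gamma_ppp = 196/1713, Gamma_ppq = 0, Gamma_pqq = 224/1713, Gamma_qpp = -1120/1713, Gamma_qpq = 0, Gamma_qqq = -1280/1713


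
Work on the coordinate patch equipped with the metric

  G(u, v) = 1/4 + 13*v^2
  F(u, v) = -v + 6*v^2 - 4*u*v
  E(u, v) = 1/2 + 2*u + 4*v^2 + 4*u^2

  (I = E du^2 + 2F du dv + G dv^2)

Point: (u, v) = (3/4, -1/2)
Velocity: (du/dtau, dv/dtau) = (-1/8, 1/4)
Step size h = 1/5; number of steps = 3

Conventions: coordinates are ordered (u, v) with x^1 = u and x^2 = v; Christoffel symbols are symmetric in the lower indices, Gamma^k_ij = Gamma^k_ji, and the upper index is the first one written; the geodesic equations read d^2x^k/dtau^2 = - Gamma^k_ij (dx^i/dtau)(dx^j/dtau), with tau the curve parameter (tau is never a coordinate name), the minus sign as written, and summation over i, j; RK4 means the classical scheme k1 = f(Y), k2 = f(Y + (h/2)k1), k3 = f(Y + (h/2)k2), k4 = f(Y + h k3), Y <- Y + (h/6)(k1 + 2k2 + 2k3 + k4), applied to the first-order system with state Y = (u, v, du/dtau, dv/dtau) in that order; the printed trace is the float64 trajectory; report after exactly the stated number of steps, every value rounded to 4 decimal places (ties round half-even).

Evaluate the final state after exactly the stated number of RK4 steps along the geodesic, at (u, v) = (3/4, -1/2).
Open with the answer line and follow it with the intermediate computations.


Answer: u = 0.6863, v = -0.3394, du/dtau = -0.0843, dv/dtau = 0.2915

f(Y) = (du/dtau, dv/dtau, -Gamma^u_ij Y'^i Y'^j, -Gamma^v_ij Y'^i Y'^j) with the Gammas evaluated at the stage position; h = 0.200000; intermediate values shown to 6 dp
step 0: u = 0.7500, v = -0.5000, du/dtau = -0.1250, dv/dtau = 0.2500
step 1:
  k1: at (u, v) = (0.750000, -0.500000), (du/dtau, dv/dtau) = (-0.125000, 0.250000); Gamma_uuu = 0.000000, Gamma_uuv = -1.142857, Gamma_uvv = -2.000000, Gamma_vuu = 1.142857, Gamma_vuv = 1.142857, Gamma_vvv = 0.142857; k1 = (-0.125000, 0.250000, 0.053571, 0.044643)
  k2: at (u, v) = (0.737500, -0.475000), (du/dtau, dv/dtau) = (-0.119643, 0.254464); Gamma_uuu = 0.052964, Gamma_uuv = -1.070085, Gamma_uvv = -1.905915, Gamma_vuu = 1.140051, Gamma_vuv = 1.085843, Gamma_vvv = -0.005936; k2 = (-0.119643, 0.254464, 0.057497, 0.050182)
  k3: at (u, v) = (0.738036, -0.474554), (du/dtau, dv/dtau) = (-0.119250, 0.255018); Gamma_uuu = 0.054554, Gamma_uuv = -1.066953, Gamma_uvv = -1.901116, Gamma_vuu = 1.139345, Gamma_vuv = 1.083438, Gamma_vvv = -0.010966; k3 = (-0.119250, 0.255018, 0.057968, 0.050408)
  k4: at (u, v) = (0.726150, -0.448996), (du/dtau, dv/dtau) = (-0.113406, 0.260082); Gamma_uuu = 0.109135, Gamma_uuv = -0.992139, Gamma_uvv = -1.805649, Gamma_vuu = 1.138591, Gamma_vuv = 1.023923, Gamma_vvv = -0.169741; k4 = (-0.113406, 0.260082, 0.062209, 0.057239)
  Y <- Y + (h/6)(k1 + 2k2 + 2k3 + k4): u = 0.7261, v = -0.4490, du/dtau = -0.1134, dv/dtau = 0.2601
step 2:
  k1: at (u, v) = (0.726127, -0.449032), (du/dtau, dv/dtau) = (-0.113443, 0.260102); Gamma_uuu = 0.109031, Gamma_uuv = -0.992331, Gamma_uvv = -1.805932, Gamma_vuu = 1.138622, Gamma_vuv = 1.024072, Gamma_vvv = -0.169404; k1 = (-0.113443, 0.260102, 0.062213, 0.057242)
  k2: at (u, v) = (0.714783, -0.423022), (du/dtau, dv/dtau) = (-0.107222, 0.265826); Gamma_uuu = 0.164844, Gamma_uuv = -0.916414, Gamma_uvv = -1.710826, Gamma_vuu = 1.140418, Gamma_vuv = 0.962608, Gamma_vvv = -0.337489; k2 = (-0.107222, 0.265826, 0.066758, 0.065611)
  k3: at (u, v) = (0.715405, -0.422449), (du/dtau, dv/dtau) = (-0.106767, 0.266663); Gamma_uuu = 0.166581, Gamma_uuv = -0.912971, Gamma_uvv = -1.705623, Gamma_vuu = 1.139862, Gamma_vuv = 0.959896, Gamma_vvv = -0.343594; k3 = (-0.106767, 0.266663, 0.067400, 0.066097)
  k4: at (u, v) = (0.704773, -0.395699), (du/dtau, dv/dtau) = (-0.099963, 0.273322); Gamma_uuu = 0.224145, Gamma_uuv = -0.835294, Gamma_uvv = -1.610454, Gamma_vuu = 1.144726, Gamma_vuv = 0.895658, Gamma_vvv = -0.523901; k4 = (-0.099963, 0.273322, 0.072425, 0.076641)
  Y <- Y + (h/6)(k1 + 2k2 + 2k3 + k4): u = 0.7047, v = -0.3958, du/dtau = -0.1000, dv/dtau = 0.2733
step 3:
  k1: at (u, v) = (0.704747, -0.395752), (du/dtau, dv/dtau) = (-0.100011, 0.273345); Gamma_uuu = 0.224011, Gamma_uuv = -0.835532, Gamma_uvv = -1.610793, Gamma_vuu = 1.144743, Gamma_vuv = 0.895851, Gamma_vvv = -0.523425; k1 = (-0.100011, 0.273345, 0.072431, 0.076640)
  k2: at (u, v) = (0.694746, -0.368417), (du/dtau, dv/dtau) = (-0.092768, 0.281009); Gamma_uuu = 0.282914, Gamma_uuv = -0.757270, Gamma_uvv = -1.517859, Gamma_vuu = 1.153162, Gamma_vuv = 0.829491, Gamma_vvv = -0.714850; k2 = (-0.092768, 0.281009, 0.077943, 0.089773)
  k3: at (u, v) = (0.695471, -0.367651), (du/dtau, dv/dtau) = (-0.092217, 0.282323); Gamma_uuu = 0.284877, Gamma_uuv = -0.753432, Gamma_uvv = -1.512242, Gamma_vuu = 1.152903, Gamma_vuv = 0.826345, Gamma_vvv = -0.722603; k3 = (-0.092217, 0.282323, 0.078881, 0.090819)
  k4: at (u, v) = (0.686304, -0.339287), (du/dtau, dv/dtau) = (-0.084235, 0.291509); Gamma_uuu = 0.345984, Gamma_uuv = -0.673726, Gamma_uvv = -1.421384, Gamma_vuu = 1.165577, Gamma_vuv = 0.756623, Gamma_vvv = -0.929188; k4 = (-0.084235, 0.291509, 0.085244, 0.107848)
  Y <- Y + (h/6)(k1 + 2k2 + 2k3 + k4): u = 0.6863, v = -0.3394, du/dtau = -0.0843, dv/dtau = 0.2915


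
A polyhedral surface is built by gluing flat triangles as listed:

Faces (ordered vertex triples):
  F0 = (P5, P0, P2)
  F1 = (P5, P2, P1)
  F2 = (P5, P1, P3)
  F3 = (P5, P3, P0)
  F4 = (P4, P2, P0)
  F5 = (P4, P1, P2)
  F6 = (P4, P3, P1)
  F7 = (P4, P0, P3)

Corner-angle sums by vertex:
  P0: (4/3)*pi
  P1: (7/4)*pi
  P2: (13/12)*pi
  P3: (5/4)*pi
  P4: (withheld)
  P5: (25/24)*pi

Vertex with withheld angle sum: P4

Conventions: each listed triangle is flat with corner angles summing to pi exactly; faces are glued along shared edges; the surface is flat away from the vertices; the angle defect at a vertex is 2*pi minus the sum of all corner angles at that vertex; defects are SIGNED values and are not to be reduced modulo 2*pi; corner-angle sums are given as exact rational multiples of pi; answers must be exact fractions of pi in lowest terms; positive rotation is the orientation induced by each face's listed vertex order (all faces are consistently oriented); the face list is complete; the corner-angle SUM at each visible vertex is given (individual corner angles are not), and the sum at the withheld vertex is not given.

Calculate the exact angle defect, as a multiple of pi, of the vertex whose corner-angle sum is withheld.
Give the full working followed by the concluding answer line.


V = 6, E = 12, F = 8; chi = V - E + F = 2
Gauss-Bonnet: total defect = 2*pi*chi = 4*pi; visible defects sum to (85/24)*pi

Answer: defect(P4) = (11/24)*pi


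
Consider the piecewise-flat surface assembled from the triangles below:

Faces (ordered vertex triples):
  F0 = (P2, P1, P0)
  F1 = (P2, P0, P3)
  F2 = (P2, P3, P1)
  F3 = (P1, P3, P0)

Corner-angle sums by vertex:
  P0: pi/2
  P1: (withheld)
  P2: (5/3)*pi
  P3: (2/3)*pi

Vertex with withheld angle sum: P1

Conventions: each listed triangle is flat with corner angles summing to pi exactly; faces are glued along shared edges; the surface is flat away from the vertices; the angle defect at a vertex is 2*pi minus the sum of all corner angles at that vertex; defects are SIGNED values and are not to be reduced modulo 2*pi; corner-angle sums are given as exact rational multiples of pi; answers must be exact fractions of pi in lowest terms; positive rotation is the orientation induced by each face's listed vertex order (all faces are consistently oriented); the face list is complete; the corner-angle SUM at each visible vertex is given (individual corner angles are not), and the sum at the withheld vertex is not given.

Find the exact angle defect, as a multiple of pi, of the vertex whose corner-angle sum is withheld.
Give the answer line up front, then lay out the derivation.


Answer: defect(P1) = (5/6)*pi

V = 4, E = 6, F = 4; chi = V - E + F = 2
Gauss-Bonnet: total defect = 2*pi*chi = 4*pi; visible defects sum to (19/6)*pi


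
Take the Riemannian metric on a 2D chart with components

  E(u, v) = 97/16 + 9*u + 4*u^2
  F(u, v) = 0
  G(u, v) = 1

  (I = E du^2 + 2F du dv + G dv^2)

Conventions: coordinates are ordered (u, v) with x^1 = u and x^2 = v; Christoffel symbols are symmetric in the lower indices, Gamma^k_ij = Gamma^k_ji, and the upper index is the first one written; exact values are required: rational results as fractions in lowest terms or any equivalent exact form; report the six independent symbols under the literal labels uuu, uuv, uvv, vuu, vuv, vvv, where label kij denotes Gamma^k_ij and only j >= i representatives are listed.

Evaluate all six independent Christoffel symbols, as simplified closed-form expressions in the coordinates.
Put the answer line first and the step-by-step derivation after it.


Answer: Gamma_uuu = (64*u + 72)/(64*u^2 + 144*u + 97), Gamma_uuv = 0, Gamma_uvv = 0, Gamma_vuu = 0, Gamma_vuv = 0, Gamma_vvv = 0

E = 97/16 + 9*u + 4*u^2; F = 0; G = 1
Gamma^k_ij = (1/2) g^{kl} (d_i g_jl + d_j g_il - d_l g_ij), with g^inv = (1/(EG-F^2)) [[G, -F], [-F, E]]
first partials: E_u = 9 + 8*u, E_v = 0, F_u = 0, F_v = 0, G_u = 0, G_v = 0
D = EG - F^2 = 97/16 + 9*u + 4*u^2
expanded: Gamma^u_uu = (G E_u - 2F F_u + F E_v)/(2D), Gamma^u_uv = (G E_v - F G_u)/(2D), Gamma^u_vv = (2G F_v - G G_u - F G_v)/(2D), Gamma^v_uu = (2E F_u - E E_v - F E_u)/(2D), Gamma^v_uv = (E G_u - F E_v)/(2D), Gamma^v_vv = (E G_v - 2F F_v + F G_u)/(2D); substitute and cancel common factors


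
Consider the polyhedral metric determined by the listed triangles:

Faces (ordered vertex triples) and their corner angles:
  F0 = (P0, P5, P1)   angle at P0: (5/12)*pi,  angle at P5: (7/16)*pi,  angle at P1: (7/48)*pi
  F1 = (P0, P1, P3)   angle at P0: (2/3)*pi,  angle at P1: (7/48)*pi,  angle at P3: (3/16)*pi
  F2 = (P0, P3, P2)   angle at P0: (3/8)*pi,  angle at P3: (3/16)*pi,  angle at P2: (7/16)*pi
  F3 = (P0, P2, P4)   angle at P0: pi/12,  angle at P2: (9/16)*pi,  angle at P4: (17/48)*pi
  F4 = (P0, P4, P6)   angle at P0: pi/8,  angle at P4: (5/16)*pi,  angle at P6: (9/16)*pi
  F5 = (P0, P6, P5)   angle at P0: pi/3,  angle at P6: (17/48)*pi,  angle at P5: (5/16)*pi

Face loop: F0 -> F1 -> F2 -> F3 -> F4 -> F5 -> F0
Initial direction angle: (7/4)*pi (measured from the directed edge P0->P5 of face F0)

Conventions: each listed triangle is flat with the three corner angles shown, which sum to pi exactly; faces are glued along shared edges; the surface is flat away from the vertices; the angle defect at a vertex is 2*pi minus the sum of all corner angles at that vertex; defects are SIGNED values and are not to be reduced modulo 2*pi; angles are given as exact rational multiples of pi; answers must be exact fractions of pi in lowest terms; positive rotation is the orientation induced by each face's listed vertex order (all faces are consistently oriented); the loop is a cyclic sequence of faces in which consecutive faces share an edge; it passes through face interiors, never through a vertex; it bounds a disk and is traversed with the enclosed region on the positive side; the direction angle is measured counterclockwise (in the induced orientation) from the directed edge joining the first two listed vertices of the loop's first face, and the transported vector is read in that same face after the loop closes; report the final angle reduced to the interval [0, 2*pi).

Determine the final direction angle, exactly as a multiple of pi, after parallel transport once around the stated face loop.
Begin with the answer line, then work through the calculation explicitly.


Answer: final direction angle = (7/4)*pi

enclosed vertex P0: corner angles sum to 2*pi, defect = 2*pi - 2*pi = 0
the final direction is the initial angle plus the enclosed defects, taken mod 2*pi in the induced orientation
final angle = (7/4)*pi + 0 = (7/4)*pi (mod 2*pi)


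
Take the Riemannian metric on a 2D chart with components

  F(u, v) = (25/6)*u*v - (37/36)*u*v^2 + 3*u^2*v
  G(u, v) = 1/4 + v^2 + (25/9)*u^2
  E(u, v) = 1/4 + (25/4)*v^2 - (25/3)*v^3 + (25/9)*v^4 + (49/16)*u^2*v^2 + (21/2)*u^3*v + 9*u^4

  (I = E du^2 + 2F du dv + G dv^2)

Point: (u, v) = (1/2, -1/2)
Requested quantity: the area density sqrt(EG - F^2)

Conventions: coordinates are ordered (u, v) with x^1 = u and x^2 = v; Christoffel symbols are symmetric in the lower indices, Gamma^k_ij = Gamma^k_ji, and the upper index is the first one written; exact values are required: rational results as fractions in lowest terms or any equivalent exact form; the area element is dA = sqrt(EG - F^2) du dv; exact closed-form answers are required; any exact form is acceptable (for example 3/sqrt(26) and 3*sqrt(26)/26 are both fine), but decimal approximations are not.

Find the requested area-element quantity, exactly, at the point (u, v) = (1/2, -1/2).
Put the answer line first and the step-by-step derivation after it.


Answer: sqrt(EG - F^2) = sqrt(1378)/32

E = 7201/2304, F = -445/288, G = 43/36; EG - F^2 = 689/512


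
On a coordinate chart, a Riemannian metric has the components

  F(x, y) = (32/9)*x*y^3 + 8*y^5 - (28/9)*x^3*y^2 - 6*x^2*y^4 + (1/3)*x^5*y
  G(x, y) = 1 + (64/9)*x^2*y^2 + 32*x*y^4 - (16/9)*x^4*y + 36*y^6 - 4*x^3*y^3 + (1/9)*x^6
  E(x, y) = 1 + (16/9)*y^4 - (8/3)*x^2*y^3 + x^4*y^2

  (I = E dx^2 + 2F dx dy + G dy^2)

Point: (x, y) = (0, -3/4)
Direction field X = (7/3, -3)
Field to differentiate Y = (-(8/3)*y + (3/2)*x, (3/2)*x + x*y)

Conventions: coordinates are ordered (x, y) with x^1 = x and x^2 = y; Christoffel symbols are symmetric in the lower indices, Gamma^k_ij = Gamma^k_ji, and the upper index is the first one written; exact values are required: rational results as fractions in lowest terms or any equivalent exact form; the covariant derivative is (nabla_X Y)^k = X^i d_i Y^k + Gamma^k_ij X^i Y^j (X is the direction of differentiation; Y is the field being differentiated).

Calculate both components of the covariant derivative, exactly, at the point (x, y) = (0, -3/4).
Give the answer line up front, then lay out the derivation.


Answer: (nabla_X Y)^x = 206135/16322, (nabla_X Y)^y = -67289/32644

E = 25/16, F = -243/128, G = 7585/1024 at the point
E_x = 0, E_y = -3, F_x = -3/2, F_y = 405/32, G_x = 81/8, G_y = -6561/128
EG - F^2 = 8161/1024;  g^inv = (1024/8161) * [[7585/1024, 243/128], [243/128, 25/16]]
first-kind symbols [ij,l] = (1/2)(d_i g_jl + d_j g_il - d_l g_ij): [xx,x] = E_x/2 = 0, [xx,y] = F_x - E_y/2 = 0, [xy,x] = E_y/2 = -3/2, [xy,y] = G_x/2 = 81/16, [yy,x] = F_y - G_x/2 = 243/32, [yy,y] = G_y/2 = -6561/256
Gamma^x_ij = (G*[ij,x] - F*[ij,y])/(EG - F^2), Gamma^y_ij = (E*[ij,y] - F*[ij,x])/(EG - F^2)
Gamma_xxx = 0, Gamma_xxy = -1536/8161, Gamma_xyy = 7776/8161, Gamma_yxx = 0, Gamma_yxy = 5184/8161, Gamma_yyy = -26244/8161
X = (7/3, -3), Y = (2, 0) at the point


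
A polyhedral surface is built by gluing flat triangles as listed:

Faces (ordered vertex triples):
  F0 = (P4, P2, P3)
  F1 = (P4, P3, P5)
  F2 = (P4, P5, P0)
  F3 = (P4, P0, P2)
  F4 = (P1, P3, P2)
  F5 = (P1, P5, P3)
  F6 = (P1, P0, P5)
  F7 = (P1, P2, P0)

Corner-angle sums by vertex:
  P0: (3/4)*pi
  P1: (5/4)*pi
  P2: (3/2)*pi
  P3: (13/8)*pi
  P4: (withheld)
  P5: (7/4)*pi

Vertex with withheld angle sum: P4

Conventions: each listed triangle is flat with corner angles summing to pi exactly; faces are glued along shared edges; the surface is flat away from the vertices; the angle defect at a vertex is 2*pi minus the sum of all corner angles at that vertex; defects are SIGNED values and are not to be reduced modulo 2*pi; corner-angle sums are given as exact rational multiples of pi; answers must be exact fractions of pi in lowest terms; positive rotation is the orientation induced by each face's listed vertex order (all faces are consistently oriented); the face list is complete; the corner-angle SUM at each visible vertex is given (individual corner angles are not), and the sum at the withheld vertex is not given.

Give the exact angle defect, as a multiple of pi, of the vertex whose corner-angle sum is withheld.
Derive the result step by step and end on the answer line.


V = 6, E = 12, F = 8; chi = V - E + F = 2
Gauss-Bonnet: total defect = 2*pi*chi = 4*pi; visible defects sum to (25/8)*pi

Answer: defect(P4) = (7/8)*pi


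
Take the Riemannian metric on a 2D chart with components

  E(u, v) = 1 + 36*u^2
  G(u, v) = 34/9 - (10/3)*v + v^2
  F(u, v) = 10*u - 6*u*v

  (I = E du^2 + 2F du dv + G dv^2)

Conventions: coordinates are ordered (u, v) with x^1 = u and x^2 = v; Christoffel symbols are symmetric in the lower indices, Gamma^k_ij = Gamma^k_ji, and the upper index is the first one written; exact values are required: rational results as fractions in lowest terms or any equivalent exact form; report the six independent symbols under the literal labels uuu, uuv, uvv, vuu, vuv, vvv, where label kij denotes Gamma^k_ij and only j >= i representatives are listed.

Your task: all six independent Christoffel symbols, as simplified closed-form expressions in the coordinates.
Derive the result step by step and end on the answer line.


E = 1 + 36*u^2; F = 10*u - 6*u*v; G = 34/9 - (10/3)*v + v^2
Gamma^k_ij = (1/2) g^{kl} (d_i g_jl + d_j g_il - d_l g_ij), with g^inv = (1/(EG-F^2)) [[G, -F], [-F, E]]
first partials: E_u = 72*u, E_v = 0, F_u = 10 - 6*v, F_v = -6*u, G_u = 0, G_v = -10/3 + 2*v
D = EG - F^2 = 34/9 - (10/3)*v + v^2 + 36*u^2
expanded: Gamma^u_uu = (G E_u - 2F F_u + F E_v)/(2D), Gamma^u_uv = (G E_v - F G_u)/(2D), Gamma^u_vv = (2G F_v - G G_u - F G_v)/(2D), Gamma^v_uu = (2E F_u - E E_v - F E_u)/(2D), Gamma^v_uv = (E G_u - F E_v)/(2D), Gamma^v_vv = (E G_v - 2F F_v + F G_u)/(2D); substitute and cancel common factors

Answer: Gamma_uuu = 324*u/(324*u^2 + 9*v^2 - 30*v + 34), Gamma_uuv = 0, Gamma_uvv = -54*u/(324*u^2 + 9*v^2 - 30*v + 34), Gamma_vuu = (90 - 54*v)/(324*u^2 + 9*v^2 - 30*v + 34), Gamma_vuv = 0, Gamma_vvv = (9*v - 15)/(324*u^2 + 9*v^2 - 30*v + 34)


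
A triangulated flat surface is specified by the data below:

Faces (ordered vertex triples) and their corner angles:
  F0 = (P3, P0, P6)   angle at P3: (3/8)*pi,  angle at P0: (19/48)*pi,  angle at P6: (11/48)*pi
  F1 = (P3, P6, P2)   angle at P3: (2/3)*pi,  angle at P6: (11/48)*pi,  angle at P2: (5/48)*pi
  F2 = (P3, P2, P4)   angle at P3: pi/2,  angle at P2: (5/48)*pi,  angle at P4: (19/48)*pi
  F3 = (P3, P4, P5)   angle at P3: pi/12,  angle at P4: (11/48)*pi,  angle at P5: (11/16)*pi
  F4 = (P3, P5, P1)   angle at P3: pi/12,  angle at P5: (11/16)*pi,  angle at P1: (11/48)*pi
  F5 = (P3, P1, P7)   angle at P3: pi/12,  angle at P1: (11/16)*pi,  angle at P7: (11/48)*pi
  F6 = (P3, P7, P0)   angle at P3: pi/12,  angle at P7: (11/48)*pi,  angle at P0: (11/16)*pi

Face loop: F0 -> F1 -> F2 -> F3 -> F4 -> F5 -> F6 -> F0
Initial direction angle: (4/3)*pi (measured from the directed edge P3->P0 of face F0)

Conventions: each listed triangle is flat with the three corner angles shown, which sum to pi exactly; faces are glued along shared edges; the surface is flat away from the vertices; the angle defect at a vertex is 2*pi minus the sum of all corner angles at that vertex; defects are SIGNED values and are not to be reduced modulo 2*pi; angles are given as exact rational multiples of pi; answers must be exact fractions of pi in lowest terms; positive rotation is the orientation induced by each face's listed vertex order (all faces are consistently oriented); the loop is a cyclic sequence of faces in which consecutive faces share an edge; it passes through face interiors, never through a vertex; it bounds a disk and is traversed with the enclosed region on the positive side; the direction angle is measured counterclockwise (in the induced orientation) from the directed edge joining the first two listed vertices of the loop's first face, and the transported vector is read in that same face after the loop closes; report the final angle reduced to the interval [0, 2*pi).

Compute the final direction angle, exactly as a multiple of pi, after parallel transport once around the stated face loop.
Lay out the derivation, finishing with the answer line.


enclosed vertex P3: corner angles sum to (15/8)*pi, defect = 2*pi - (15/8)*pi = pi/8
summing the enclosed defects onto the initial angle, mod 2*pi in the induced orientation:
final angle = (4/3)*pi + pi/8 = (35/24)*pi (mod 2*pi)

Answer: final direction angle = (35/24)*pi


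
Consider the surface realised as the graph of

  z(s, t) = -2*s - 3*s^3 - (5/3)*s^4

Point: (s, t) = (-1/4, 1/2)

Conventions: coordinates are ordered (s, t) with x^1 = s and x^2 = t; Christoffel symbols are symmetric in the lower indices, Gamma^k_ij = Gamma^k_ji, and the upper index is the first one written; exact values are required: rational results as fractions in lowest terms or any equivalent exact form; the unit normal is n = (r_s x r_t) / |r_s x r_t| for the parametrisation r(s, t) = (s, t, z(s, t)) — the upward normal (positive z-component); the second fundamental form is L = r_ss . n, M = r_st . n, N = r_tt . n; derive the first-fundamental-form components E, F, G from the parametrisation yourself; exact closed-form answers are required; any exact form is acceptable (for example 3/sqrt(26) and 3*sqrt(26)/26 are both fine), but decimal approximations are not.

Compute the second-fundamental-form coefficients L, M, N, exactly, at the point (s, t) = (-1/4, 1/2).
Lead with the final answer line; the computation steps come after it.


Answer: L = 78*sqrt(4057)/4057, M = 0, N = 0

z_s = -59/24, z_t = 0, z_ss = 13/4, z_st = 0, z_tt = 0
E = 4057/576, F = 0, G = 1; answer radicand W^2 = 4057/576
unnormalised second-form numerators: l = 13/4, m = 0, n = 0; L = l/sqrt(4057/576), and similarly M = m/sqrt(W^2), N = n/sqrt(W^2)


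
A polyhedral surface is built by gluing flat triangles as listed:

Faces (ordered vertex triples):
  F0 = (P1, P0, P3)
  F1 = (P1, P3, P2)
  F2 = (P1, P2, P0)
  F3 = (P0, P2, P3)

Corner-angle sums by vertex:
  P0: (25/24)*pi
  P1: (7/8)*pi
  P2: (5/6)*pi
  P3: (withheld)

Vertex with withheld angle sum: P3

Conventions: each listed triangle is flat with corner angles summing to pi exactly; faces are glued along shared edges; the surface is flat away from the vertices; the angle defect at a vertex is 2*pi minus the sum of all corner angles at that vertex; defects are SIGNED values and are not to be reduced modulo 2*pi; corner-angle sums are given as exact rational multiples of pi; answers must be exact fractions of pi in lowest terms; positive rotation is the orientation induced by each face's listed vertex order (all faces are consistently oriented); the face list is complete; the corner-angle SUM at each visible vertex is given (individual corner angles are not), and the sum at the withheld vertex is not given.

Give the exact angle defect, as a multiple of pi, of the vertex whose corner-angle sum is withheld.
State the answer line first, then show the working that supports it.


Answer: defect(P3) = (3/4)*pi

V = 4, E = 6, F = 4; chi = V - E + F = 2
Gauss-Bonnet: total defect = 2*pi*chi = 4*pi; visible defects sum to (13/4)*pi


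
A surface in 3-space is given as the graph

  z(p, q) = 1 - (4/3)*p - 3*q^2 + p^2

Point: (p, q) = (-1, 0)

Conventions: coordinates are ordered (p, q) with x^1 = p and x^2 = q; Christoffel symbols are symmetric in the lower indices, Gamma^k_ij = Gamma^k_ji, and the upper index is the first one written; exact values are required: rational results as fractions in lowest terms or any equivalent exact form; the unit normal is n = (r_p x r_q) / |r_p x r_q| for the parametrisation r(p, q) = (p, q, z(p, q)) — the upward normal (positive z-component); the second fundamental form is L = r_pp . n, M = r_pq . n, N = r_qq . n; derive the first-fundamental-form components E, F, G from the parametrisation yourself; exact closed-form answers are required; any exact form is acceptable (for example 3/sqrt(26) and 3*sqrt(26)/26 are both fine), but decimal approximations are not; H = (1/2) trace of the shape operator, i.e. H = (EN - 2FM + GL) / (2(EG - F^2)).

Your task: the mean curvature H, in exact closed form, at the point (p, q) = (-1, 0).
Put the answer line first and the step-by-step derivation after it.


Answer: H = -954*sqrt(109)/11881

z_p = -10/3, z_q = 0, z_pp = 2, z_pq = 0, z_qq = -6
E = 109/9, F = 0, G = 1; answer radicand W^2 = 109/9
unnormalised second-form numerators: l = 2, m = 0, n = -6; L = l/sqrt(109/9), and similarly M = m/sqrt(W^2), N = n/sqrt(W^2)
H = (E*n - 2*F*m + G*l) / (2*(EG - F^2)*sqrt(W^2)); E*n - 2*F*m + G*l = -212/3, EG - F^2 = 109/9, so H = (-318/109)/sqrt(109/9)


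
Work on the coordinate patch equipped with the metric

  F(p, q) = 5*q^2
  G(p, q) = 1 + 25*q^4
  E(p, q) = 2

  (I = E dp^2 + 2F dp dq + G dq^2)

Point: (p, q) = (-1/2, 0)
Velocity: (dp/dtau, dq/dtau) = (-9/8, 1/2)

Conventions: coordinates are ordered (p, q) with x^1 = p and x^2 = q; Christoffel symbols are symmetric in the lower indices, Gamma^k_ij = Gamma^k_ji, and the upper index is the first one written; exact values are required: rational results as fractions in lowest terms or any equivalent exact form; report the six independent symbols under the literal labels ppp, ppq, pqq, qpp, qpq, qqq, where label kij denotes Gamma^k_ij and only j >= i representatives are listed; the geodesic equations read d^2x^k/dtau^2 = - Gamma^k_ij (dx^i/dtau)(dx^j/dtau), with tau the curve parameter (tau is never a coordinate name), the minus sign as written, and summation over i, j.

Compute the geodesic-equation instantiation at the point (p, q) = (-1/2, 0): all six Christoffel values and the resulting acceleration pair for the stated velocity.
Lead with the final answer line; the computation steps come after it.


Answer: Gamma_ppp = 0, Gamma_ppq = 0, Gamma_pqq = 0, Gamma_qpp = 0, Gamma_qpq = 0, Gamma_qqq = 0; accelerations (d^2p/dtau^2, d^2q/dtau^2) = (0, 0)

E = 2, F = 0, G = 1 at the point
E_p = 0, E_q = 0, F_p = 0, F_q = 0, G_p = 0, G_q = 0
EG - F^2 = 2;  g^inv = (1/2) * [[1, 0], [0, 2]]
first-kind symbols [ij,l] = (1/2)(d_i g_jl + d_j g_il - d_l g_ij): [pp,p] = E_p/2 = 0, [pp,q] = F_p - E_q/2 = 0, [pq,p] = E_q/2 = 0, [pq,q] = G_p/2 = 0, [qq,p] = F_q - G_p/2 = 0, [qq,q] = G_q/2 = 0
Gamma^p_ij = (G*[ij,p] - F*[ij,q])/(EG - F^2), Gamma^q_ij = (E*[ij,q] - F*[ij,p])/(EG - F^2)
Gamma_ppp = 0, Gamma_ppq = 0, Gamma_pqq = 0, Gamma_qpp = 0, Gamma_qpq = 0, Gamma_qqq = 0
d^2p/dtau^2 = -(Gamma_ppp*(-9/8)^2 + 2*Gamma_ppq*(-9/8)*(1/2) + Gamma_pqq*(1/2)^2) = 0
d^2q/dtau^2 = -(Gamma_qpp*(-9/8)^2 + 2*Gamma_qpq*(-9/8)*(1/2) + Gamma_qqq*(1/2)^2) = 0


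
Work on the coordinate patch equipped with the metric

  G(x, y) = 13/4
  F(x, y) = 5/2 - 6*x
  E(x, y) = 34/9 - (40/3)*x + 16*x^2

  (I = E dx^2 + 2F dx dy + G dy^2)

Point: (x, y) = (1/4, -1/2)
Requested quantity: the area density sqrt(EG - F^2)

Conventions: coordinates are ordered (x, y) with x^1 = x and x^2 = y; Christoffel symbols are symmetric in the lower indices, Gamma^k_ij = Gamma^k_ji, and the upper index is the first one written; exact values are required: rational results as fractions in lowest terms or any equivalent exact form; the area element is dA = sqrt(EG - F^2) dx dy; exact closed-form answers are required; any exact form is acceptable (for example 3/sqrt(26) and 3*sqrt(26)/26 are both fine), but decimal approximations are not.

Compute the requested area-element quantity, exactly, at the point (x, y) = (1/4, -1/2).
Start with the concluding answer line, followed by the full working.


Answer: sqrt(EG - F^2) = sqrt(133)/6

E = 13/9, F = 1, G = 13/4; EG - F^2 = 133/36


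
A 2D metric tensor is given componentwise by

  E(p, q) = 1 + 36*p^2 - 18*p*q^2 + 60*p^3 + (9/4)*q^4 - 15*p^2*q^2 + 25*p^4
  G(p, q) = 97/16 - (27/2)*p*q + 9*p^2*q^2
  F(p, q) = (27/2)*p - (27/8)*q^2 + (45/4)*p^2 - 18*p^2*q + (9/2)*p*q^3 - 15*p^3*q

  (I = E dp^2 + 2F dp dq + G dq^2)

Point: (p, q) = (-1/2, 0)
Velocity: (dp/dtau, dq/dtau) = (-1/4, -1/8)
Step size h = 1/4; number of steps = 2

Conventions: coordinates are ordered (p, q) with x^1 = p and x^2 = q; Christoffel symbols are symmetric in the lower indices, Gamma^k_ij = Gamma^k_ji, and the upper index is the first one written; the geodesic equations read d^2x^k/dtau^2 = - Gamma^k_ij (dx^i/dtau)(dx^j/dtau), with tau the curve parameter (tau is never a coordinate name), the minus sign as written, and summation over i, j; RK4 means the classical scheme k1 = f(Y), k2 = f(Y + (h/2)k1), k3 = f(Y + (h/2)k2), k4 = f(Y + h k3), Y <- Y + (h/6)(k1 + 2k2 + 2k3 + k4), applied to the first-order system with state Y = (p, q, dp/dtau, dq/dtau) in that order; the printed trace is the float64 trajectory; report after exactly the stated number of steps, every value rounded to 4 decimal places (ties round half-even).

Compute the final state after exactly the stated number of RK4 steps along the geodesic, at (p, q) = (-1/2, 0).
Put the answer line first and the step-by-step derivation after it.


Answer: p = -0.6234, q = -0.0645, dp/dtau = -0.2443, dq/dtau = -0.1320

f(Y) = (dp/dtau, dq/dtau, -Gamma^p_ij Y'^i Y'^j, -Gamma^q_ij Y'^i Y'^j) with the Gammas evaluated at the stage position; h = 0.250000; intermediate values shown to 6 dp
step 0: p = -0.5000, q = 0.0000, dp/dtau = -0.2500, dq/dtau = -0.1250
step 1:
  k1: at (p, q) = (-0.500000, 0.000000), (dp/dtau, dq/dtau) = (-0.250000, -0.125000); Gamma_ppp = -0.191781, Gamma_ppq = 0.000000, Gamma_pqq = -0.287671, Gamma_qpp = 0.246575, Gamma_qpq = 0.000000, Gamma_qqq = 0.369863; k1 = (-0.250000, -0.125000, 0.016481, -0.021190)
  k2: at (p, q) = (-0.531250, -0.015625), (dp/dtau, dq/dtau) = (-0.247940, -0.127649); Gamma_ppp = -0.134116, Gamma_ppq = -0.009144, Gamma_pqq = -0.310905, Gamma_qpp = 0.167960, Gamma_qpq = 0.011452, Gamma_qqq = 0.389362; k2 = (-0.247940, -0.127649, 0.013889, -0.017394)
  k3: at (p, q) = (-0.530992, -0.015956), (dp/dtau, dq/dtau) = (-0.248264, -0.127174); Gamma_ppp = -0.134648, Gamma_ppq = -0.009340, Gamma_pqq = -0.310823, Gamma_qpp = 0.168603, Gamma_qpq = 0.011695, Gamma_qqq = 0.389206; k3 = (-0.248264, -0.127174, 0.013916, -0.017425)
  k4: at (p, q) = (-0.562066, -0.031794), (dp/dtau, dq/dtau) = (-0.246521, -0.129356); Gamma_ppp = -0.075263, Gamma_ppq = -0.018924, Gamma_pqq = -0.334551, Gamma_qpp = 0.092128, Gamma_qpq = 0.023165, Gamma_qqq = 0.409516; k4 = (-0.246521, -0.129356, 0.011379, -0.013929)
  Y <- Y + (h/6)(k1 + 2k2 + 2k3 + k4): p = -0.5620, q = -0.0318, dp/dtau = -0.2465, dq/dtau = -0.1294
step 2:
  k1: at (p, q) = (-0.562039, -0.031833), (dp/dtau, dq/dtau) = (-0.246522, -0.129365); Gamma_ppp = -0.075320, Gamma_ppq = -0.018948, Gamma_pqq = -0.334544, Gamma_qpp = 0.092195, Gamma_qpq = 0.023194, Gamma_qqq = 0.409498; k1 = (-0.246522, -0.129365, 0.011385, -0.013935)
  k2: at (p, q) = (-0.592854, -0.048004), (dp/dtau, dq/dtau) = (-0.245099, -0.131107); Gamma_ppp = -0.014418, Gamma_ppq = -0.029057, Gamma_pqq = -0.358852, Gamma_qpp = 0.017308, Gamma_qpq = 0.034881, Gamma_qqq = 0.430778; k2 = (-0.245099, -0.131107, 0.008902, -0.010686)
  k3: at (p, q) = (-0.592676, -0.048222), (dp/dtau, dq/dtau) = (-0.245409, -0.130701); Gamma_ppp = -0.014780, Gamma_ppq = -0.029194, Gamma_pqq = -0.358808, Gamma_qpp = 0.017739, Gamma_qpq = 0.035039, Gamma_qqq = 0.430649; k3 = (-0.245409, -0.130701, 0.008892, -0.010673)
  k4: at (p, q) = (-0.623391, -0.064509), (dp/dtau, dq/dtau) = (-0.244299, -0.132033); Gamma_ppp = 0.048010, Gamma_ppq = -0.039722, Gamma_pqq = -0.383856, Gamma_qpp = -0.056685, Gamma_qpq = 0.046898, Gamma_qqq = 0.453210; k4 = (-0.244299, -0.132033, 0.006389, -0.007543)
  Y <- Y + (h/6)(k1 + 2k2 + 2k3 + k4): p = -0.6234, q = -0.0645, dp/dtau = -0.2443, dq/dtau = -0.1320


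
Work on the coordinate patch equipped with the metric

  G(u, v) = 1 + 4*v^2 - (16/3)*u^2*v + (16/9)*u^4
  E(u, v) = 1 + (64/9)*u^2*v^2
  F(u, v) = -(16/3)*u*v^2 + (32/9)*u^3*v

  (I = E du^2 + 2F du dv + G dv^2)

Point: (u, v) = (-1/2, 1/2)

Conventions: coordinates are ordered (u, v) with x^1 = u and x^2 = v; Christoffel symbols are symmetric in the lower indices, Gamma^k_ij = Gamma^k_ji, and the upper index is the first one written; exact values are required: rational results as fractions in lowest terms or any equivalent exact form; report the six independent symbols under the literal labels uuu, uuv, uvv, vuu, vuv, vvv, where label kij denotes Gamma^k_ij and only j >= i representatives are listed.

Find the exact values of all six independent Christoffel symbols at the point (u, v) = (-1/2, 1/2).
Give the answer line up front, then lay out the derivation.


Answer: Gamma_uuu = -8/17, Gamma_uuv = 8/17, Gamma_uvv = 12/17, Gamma_vuu = -8/17, Gamma_vuv = 8/17, Gamma_vvv = 12/17

E = 13/9, F = 4/9, G = 13/9 at the point
E_u = -16/9, E_v = 16/9, F_u = 0, F_v = 20/9, G_u = 16/9, G_v = 8/3
EG - F^2 = 17/9;  g^inv = (9/17) * [[13/9, -4/9], [-4/9, 13/9]]
first-kind symbols [ij,l] = (1/2)(d_i g_jl + d_j g_il - d_l g_ij): [uu,u] = E_u/2 = -8/9, [uu,v] = F_u - E_v/2 = -8/9, [uv,u] = E_v/2 = 8/9, [uv,v] = G_u/2 = 8/9, [vv,u] = F_v - G_u/2 = 4/3, [vv,v] = G_v/2 = 4/3
Gamma^u_ij = (G*[ij,u] - F*[ij,v])/(EG - F^2), Gamma^v_ij = (E*[ij,v] - F*[ij,u])/(EG - F^2)


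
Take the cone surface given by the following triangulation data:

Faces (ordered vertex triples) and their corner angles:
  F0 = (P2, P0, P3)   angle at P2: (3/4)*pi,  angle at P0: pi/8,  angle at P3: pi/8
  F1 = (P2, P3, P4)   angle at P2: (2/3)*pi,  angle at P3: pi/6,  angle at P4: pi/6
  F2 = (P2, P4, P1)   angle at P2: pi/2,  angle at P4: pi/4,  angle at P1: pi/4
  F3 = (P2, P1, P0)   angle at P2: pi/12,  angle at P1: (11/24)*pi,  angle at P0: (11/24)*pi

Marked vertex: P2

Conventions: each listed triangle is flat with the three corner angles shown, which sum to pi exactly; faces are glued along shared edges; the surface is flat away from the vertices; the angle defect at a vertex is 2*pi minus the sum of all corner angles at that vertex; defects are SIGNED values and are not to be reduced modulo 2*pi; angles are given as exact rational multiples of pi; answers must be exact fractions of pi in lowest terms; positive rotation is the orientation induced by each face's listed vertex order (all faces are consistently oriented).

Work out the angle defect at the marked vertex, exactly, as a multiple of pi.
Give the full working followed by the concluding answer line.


Sum of corner angles at P2: 2*pi
defect = 2*pi - 2*pi

Answer: defect(P2) = 0


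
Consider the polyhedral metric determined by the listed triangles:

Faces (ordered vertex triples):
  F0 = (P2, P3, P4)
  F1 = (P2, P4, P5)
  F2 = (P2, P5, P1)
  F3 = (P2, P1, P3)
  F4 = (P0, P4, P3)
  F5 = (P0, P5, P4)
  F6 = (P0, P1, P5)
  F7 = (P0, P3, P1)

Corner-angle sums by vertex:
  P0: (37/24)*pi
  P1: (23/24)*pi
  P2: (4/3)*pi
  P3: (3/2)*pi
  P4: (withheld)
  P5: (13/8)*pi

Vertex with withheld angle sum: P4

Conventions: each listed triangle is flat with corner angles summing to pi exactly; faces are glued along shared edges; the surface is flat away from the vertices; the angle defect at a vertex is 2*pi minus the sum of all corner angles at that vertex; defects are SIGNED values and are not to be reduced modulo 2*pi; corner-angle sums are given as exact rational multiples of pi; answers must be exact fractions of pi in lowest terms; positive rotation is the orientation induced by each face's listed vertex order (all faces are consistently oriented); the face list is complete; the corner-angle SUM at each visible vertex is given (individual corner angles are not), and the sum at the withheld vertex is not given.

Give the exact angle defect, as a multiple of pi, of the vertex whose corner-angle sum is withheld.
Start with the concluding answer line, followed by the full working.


Answer: defect(P4) = (23/24)*pi

V = 6, E = 12, F = 8; chi = V - E + F = 2
Gauss-Bonnet: total defect = 2*pi*chi = 4*pi; visible defects sum to (73/24)*pi


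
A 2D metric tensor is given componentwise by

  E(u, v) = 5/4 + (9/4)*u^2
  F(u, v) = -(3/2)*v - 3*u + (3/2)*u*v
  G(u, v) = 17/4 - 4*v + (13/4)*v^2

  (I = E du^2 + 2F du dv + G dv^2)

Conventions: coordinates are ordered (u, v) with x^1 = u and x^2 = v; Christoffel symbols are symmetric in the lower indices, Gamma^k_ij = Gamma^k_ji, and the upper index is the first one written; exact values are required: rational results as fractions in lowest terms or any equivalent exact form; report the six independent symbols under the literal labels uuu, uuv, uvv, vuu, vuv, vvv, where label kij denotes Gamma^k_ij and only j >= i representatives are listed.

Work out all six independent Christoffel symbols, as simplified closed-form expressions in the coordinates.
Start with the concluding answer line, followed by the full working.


Answer: Gamma_uuu = (81*u*v^2 + 9*u + 36*v^2 - 72*v)/(81*u^2*v^2 + 9*u^2 + 72*u*v^2 - 144*u*v + 29*v^2 - 80*v + 85), Gamma_uuv = 0, Gamma_uvv = (108*u*v + 6*u + 48*v - 102)/(81*u^2*v^2 + 9*u^2 + 72*u*v^2 - 144*u*v + 29*v^2 - 80*v + 85), Gamma_vuu = (54*u*v + 30*v - 60)/(81*u^2*v^2 + 9*u^2 + 72*u*v^2 - 144*u*v + 29*v^2 - 80*v + 85), Gamma_vuv = 0, Gamma_vvv = (81*u^2*v + 72*u*v - 72*u + 29*v - 40)/(81*u^2*v^2 + 9*u^2 + 72*u*v^2 - 144*u*v + 29*v^2 - 80*v + 85)

E = 5/4 + (9/4)*u^2; F = -(3/2)*v - 3*u + (3/2)*u*v; G = 17/4 - 4*v + (13/4)*v^2
Gamma^k_ij = (1/2) g^{kl} (d_i g_jl + d_j g_il - d_l g_ij), with g^inv = (1/(EG-F^2)) [[G, -F], [-F, E]]
first partials: E_u = (9/2)*u, E_v = 0, F_u = -3 + (3/2)*v, F_v = -3/2 + (3/2)*u, G_u = 0, G_v = -4 + (13/2)*v
D = EG - F^2 = 85/16 - 5*v + (29/16)*v^2 - 9*u*v + (9/16)*u^2 + (9/2)*u*v^2 + (81/16)*u^2*v^2
expanded: Gamma^u_uu = (G E_u - 2F F_u + F E_v)/(2D), Gamma^u_uv = (G E_v - F G_u)/(2D), Gamma^u_vv = (2G F_v - G G_u - F G_v)/(2D), Gamma^v_uu = (2E F_u - E E_v - F E_u)/(2D), Gamma^v_uv = (E G_u - F E_v)/(2D), Gamma^v_vv = (E G_v - 2F F_v + F G_u)/(2D); substitute and cancel common factors
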